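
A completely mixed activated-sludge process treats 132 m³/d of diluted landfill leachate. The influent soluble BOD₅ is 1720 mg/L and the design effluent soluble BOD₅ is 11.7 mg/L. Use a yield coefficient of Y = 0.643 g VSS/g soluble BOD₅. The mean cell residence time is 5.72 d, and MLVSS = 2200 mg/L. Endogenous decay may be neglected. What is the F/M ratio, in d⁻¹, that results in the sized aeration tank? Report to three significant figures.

F/M ≈ 0.274 d⁻¹

With k_d = 0 the design equation reduces to V = Y Q (S₀−S) θ_c / X = 0.643 × 132 × (1720 − 11.7) × 5.72 / 2200 = 377.0 m³.
F/M = Q·S₀ / (V·X) = 132 × 1720 / (377.0 × 2200) = 0.2738 g soluble BOD₅·(g VSS·d)⁻¹.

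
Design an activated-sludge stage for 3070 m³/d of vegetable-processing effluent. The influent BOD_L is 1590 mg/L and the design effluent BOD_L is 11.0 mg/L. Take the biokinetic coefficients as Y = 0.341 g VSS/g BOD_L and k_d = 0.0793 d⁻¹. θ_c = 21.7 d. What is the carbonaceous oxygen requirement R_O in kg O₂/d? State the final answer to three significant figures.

Correct the yield for decay: Y_obs = Y/(1 + k_d θ_c) = 0.341 / (1 + 0.0793 × 21.7) = 0.341 / 2.721 = 0.1253.
Q·(S₀ − S) = 3070 × (1590 − 11.0) × 10⁻³ = 4848 kg/d removed.
P_X = Y_obs·Q·(S₀ − S) = 0.1253 × 4848 = 607.5 kg VSS/d.
R_O = Q·ΔS − 1.42 P_X = 4848 − 862.7 = 3985 kg O₂/d.

R_O ≈ 3980 kg O₂/d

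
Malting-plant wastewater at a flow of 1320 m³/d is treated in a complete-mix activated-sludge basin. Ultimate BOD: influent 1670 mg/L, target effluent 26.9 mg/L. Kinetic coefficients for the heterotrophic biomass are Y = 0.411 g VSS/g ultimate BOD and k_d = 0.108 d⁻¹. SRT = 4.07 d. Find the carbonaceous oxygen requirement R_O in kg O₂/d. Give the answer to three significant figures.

The observed yield is Y_obs = Y/(1 + k_d·θ_c) = 0.411 / (1 + 0.108 × 4.07) = 0.411 / 1.440 = 0.2855 g VSS per g ultimate BOD removed.
Substrate removed = Q·(S₀ − S) = 1320 m³/d × (1670 − 26.9) g/m³ = 2.17×10^6 g/d = 2169 kg/d.
Biomass synthesised: P_X = Y_obs × 2169 = 619.2 kg VSS/d.
R_O = Q·ΔS − 1.42 P_X = 2169 − 879.3 = 1290 kg O₂/d.

R_O ≈ 1290 kg O₂/d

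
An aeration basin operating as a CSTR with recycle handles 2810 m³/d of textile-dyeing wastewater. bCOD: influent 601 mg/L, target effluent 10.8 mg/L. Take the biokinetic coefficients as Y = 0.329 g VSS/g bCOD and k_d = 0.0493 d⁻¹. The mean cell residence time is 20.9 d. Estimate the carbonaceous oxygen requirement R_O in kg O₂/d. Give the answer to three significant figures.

R_O ≈ 1280 kg O₂/d

The observed yield is Y_obs = Y/(1 + k_d·θ_c) = 0.329 / (1 + 0.0493 × 20.9) = 0.329 / 2.030 = 0.1620 g VSS per g bCOD removed.
Substrate removed = Q·(S₀ − S) = 2810 m³/d × (601 − 10.8) g/m³ = 1.66×10^6 g/d = 1658 kg/d.
Net sludge production P_X = 0.1620 × 1658 = 268.7 kg VSS/d.
R_O = Q·(S₀ − S) − 1.42·P_X = 1658 − 1.42 × 268.7 = 1277 kg O₂/d.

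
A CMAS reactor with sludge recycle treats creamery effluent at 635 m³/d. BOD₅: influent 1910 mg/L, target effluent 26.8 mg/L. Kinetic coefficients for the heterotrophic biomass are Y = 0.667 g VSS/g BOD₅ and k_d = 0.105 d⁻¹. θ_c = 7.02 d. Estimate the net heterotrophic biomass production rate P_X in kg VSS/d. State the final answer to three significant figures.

Y_obs = Y / (1 + k_d θ_c) = 0.667 / (1 + 0.105 × 7.02) = 0.667 / 1.737 = 0.3840.
ΔS = 1910 − 26.8 = 1883 mg/L, so the substrate removal rate is 635 × 1883/1000 = 1196 kg BOD₅/d.
P_X = Y_obs · Q(S₀ − S) = 0.3840 × 1196 = 459.2 kg VSS/d.

P_X ≈ 459 kg VSS/d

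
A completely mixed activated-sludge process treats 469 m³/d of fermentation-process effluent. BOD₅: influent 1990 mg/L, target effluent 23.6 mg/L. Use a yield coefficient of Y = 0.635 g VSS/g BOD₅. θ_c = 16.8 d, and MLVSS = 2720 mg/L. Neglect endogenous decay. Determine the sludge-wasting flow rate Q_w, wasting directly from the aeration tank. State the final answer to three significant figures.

Q_w ≈ 215 m³/d

With k_d = 0 the design equation reduces to V = Y Q (S₀−S) θ_c / X = 0.635 × 469 × (1990 − 23.6) × 16.8 / 2720 = 3617 m³.
For wasting at MLVSS concentration, Q_w = V/θ_c = 3617/16.8 = 215.3 m³/d.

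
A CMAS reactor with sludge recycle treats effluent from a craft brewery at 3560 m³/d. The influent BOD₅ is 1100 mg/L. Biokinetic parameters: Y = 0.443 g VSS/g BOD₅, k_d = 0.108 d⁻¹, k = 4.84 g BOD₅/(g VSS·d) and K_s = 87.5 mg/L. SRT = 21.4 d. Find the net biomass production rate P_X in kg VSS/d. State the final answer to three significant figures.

P_X ≈ 521 kg VSS/d

Effluent substrate depends only on kinetics and SRT: S = K_s(1 + k_d θ_c) / [θ_c(Yk − k_d) − 1] = 87.5 × (1 + 0.108 × 21.4) / [21.4 × (0.443 × 4.84 − 0.108) − 1] = 289.7 / 42.57 = 6.805 mg/L.
The observed yield is Y_obs = Y/(1 + k_d·θ_c) = 0.443 / (1 + 0.108 × 21.4) = 0.443 / 3.311 = 0.1338 g VSS per g BOD₅ removed.
Mass of BOD₅ removed per day: Q(S₀ − S) = 3560 × 1093 g/m³ = 3892 kg/d.
Biomass produced: P_X = Y_obs·Q·ΔS = 0.1338 × 3892 ≈ 520.7 kg VSS/d.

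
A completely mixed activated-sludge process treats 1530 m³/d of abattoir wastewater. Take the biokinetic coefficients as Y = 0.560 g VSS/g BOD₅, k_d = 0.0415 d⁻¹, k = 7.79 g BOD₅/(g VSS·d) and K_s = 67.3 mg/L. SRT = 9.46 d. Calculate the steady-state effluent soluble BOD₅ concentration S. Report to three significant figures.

S ≈ 2.35 mg/L

For a completely mixed reactor with recycle the Lawrence–McCarty relation gives S = K_s·(1 + k_d·θ_c) / [θ_c·(Y·k − k_d) − 1] = 67.3 × (1 + 0.0415 × 9.46) / [9.46 × (0.560 × 7.79 − 0.0415) − 1] = 93.72 / 39.88 = 2.350 mg/L.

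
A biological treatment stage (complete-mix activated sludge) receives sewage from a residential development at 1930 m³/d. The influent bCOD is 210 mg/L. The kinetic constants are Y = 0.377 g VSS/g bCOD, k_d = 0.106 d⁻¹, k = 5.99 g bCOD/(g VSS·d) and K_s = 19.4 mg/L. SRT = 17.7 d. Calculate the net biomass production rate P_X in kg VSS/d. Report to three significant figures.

P_X ≈ 52.7 kg VSS/d

From the Monod/SRT balance for a CMAS, S = K_s·(1+k_d θ_c)/[θ_c·(Y k − k_d) − 1] = 19.4 × (1 + 0.106 × 17.7) / [17.7 × (0.377 × 5.99 − 0.106) − 1] = 55.80 / 37.09 = 1.504 mg/L.
Correct the yield for decay: Y_obs = Y/(1 + k_d θ_c) = 0.377 / (1 + 0.106 × 17.7) = 0.377 / 2.876 = 0.1311.
Substrate removed = Q·(S₀ − S) = 1930 m³/d × (210 − 1.50) g/m³ = 4.02×10^5 g/d = 402.4 kg/d.
Biomass produced: P_X = Y_obs·Q·ΔS = 0.1311 × 402.4 ≈ 52.75 kg VSS/d.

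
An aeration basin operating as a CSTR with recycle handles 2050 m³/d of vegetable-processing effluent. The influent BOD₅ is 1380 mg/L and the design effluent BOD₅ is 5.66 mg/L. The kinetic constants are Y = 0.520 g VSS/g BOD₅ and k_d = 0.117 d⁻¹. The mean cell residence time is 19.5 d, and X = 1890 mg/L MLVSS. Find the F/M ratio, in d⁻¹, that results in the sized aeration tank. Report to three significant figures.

Rearranging the biomass balance for a CMAS with decay, V = Y·Q·ΔS·θ_c / [X·(1+k_d θ_c)] = 0.520 × 2050 × (1380 − 5.66) × 19.5 / [1890 × (1 + 0.117 × 19.5)] = 2.86×10^7 / 6202 = 4606 m³.
F/M = Q·S₀ / (V·X) = 2050 × 1380 / (4606 × 1890) = 0.3250 g BOD₅·(g VSS·d)⁻¹.

F/M ≈ 0.325 d⁻¹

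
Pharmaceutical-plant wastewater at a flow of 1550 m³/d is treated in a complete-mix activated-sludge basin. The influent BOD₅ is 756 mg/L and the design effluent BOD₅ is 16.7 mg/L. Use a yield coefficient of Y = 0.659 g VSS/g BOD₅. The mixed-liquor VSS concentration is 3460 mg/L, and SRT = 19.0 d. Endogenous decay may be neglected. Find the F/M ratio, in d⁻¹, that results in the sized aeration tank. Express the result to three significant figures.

F/M ≈ 0.0817 d⁻¹

Biomass mass balance (decay neglected): V·X = Y·Q·(S₀ − S)·θ_c, so V = 0.659 × 1550 × (756 − 16.7) × 19.0 / 3460 = 4147 m³.
Food-to-microorganism ratio F/M = Q S₀ / (V X) = 1550 × 756 / (4147 × 3460) = 0.08167 d⁻¹.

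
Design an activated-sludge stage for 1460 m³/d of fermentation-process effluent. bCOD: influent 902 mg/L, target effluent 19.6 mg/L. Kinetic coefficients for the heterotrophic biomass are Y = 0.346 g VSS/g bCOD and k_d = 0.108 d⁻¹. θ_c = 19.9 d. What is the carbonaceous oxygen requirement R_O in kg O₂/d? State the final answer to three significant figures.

R_O ≈ 1090 kg O₂/d

Correct the yield for decay: Y_obs = Y/(1 + k_d θ_c) = 0.346 / (1 + 0.108 × 19.9) = 0.346 / 3.149 = 0.1099.
Mass of bCOD removed per day: Q(S₀ − S) = 1460 × 882.4 g/m³ = 1288 kg/d.
Biomass synthesised: P_X = Y_obs × 1288 = 141.5 kg VSS/d.
R_O = Q·(S₀ − S) − 1.42·P_X = 1288 − 1.42 × 141.5 = 1087 kg O₂/d.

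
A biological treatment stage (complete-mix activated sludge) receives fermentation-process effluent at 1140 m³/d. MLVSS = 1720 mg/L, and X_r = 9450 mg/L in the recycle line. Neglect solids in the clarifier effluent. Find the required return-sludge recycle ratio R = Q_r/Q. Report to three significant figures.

R = Q_r/Q = X/(X_r − X) = 1720 / (9450 − 1720) = 0.2225.

R ≈ 0.223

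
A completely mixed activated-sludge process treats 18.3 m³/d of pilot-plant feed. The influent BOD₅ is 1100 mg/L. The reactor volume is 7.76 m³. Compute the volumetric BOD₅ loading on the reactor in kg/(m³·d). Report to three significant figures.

L_v ≈ 2.59 kg BOD₅/(m³·d)

Applied BOD₅ load per unit volume = Q·S₀/V = (18.3 × 1100/1000)/7.760 = 2.594 kg BOD₅·m⁻³·d⁻¹.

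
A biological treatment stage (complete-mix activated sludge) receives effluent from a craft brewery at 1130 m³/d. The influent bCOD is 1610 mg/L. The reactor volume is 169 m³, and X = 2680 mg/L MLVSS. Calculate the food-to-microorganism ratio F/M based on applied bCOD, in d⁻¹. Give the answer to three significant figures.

F/M ≈ 4.02 d⁻¹

Food-to-microorganism ratio F/M = Q S₀ / (V X) = 1130 × 1610 / (169.0 × 2680) = 4.017 d⁻¹.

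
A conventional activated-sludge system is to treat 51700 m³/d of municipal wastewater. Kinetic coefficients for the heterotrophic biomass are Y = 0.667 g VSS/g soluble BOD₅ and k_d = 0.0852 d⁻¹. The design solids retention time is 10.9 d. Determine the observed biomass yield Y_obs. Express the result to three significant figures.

Y_obs ≈ 0.346 g VSS/g soluble BOD₅

The observed yield is Y_obs = Y/(1 + k_d·θ_c) = 0.667 / (1 + 0.0852 × 10.9) = 0.667 / 1.929 = 0.3458 g VSS per g soluble BOD₅ removed.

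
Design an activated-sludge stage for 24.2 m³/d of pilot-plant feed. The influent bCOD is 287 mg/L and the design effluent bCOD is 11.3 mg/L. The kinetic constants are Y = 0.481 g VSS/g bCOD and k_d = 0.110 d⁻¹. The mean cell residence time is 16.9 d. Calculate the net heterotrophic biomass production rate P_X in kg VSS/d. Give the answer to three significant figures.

Observed yield with endogenous decay: Y_obs = Y / (1 + k_d·θ_c) = 0.481 / (1 + 0.110 × 16.9) = 0.481 / 2.859 = 0.1682 g VSS/g bCOD.
Substrate removed = Q·(S₀ − S) = 24.2 m³/d × (287 − 11.3) g/m³ = 6.67×10^3 g/d = 6.672 kg/d.
Net biomass production P_X = Y_obs × Q·(S₀ − S) = 0.1682 × 6.672 = 1.122 kg VSS/d.

P_X ≈ 1.12 kg VSS/d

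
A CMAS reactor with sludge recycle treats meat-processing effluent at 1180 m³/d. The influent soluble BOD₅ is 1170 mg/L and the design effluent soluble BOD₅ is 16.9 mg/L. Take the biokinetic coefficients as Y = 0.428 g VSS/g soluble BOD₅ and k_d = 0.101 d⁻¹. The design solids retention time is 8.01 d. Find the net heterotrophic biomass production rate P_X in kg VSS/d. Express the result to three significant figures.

Observed yield with endogenous decay: Y_obs = Y / (1 + k_d·θ_c) = 0.428 / (1 + 0.101 × 8.01) = 0.428 / 1.809 = 0.2366 g VSS/g soluble BOD₅.
Mass of soluble BOD₅ removed per day: Q(S₀ − S) = 1180 × 1153 g/m³ = 1361 kg/d.
P_X = Y_obs · Q(S₀ − S) = 0.2366 × 1361 = 321.9 kg VSS/d.

P_X ≈ 322 kg VSS/d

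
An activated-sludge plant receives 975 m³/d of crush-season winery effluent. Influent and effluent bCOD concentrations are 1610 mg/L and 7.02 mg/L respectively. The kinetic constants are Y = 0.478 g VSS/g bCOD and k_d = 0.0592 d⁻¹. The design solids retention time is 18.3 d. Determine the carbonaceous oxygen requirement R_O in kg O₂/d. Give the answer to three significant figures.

Y_obs = Y / (1 + k_d θ_c) = 0.478 / (1 + 0.0592 × 18.3) = 0.478 / 2.083 = 0.2294.
ΔS = 1610 − 7.02 = 1603 mg/L, so the substrate removal rate is 975 × 1603/1000 = 1563 kg bCOD/d.
Net sludge production P_X = 0.2294 × 1563 = 358.6 kg VSS/d.
Carbonaceous O₂ demand = substrate oxidised − cell-mass equivalent = 1563 − 1.42 × 358.6 = 1054 kg O₂/d.

R_O ≈ 1050 kg O₂/d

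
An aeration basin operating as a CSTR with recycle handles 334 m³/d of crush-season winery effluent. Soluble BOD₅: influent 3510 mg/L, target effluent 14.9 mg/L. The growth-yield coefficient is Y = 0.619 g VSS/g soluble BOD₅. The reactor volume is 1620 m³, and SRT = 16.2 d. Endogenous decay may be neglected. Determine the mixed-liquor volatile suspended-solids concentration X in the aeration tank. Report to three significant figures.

From V·X = Y·Q·(S₀ − S)·θ_c (decay neglected): X = 0.619 × 334 × (3510 − 14.9) × 16.2 / 1620 = 7226 mg/L.

X ≈ 7230 mg/L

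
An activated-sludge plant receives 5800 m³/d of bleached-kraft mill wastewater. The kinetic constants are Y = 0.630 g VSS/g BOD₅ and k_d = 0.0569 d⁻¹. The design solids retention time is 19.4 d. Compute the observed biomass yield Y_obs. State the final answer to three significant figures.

Y_obs ≈ 0.299 g VSS/g BOD₅

The observed yield is Y_obs = Y/(1 + k_d·θ_c) = 0.630 / (1 + 0.0569 × 19.4) = 0.630 / 2.104 = 0.2994 g VSS per g BOD₅ removed.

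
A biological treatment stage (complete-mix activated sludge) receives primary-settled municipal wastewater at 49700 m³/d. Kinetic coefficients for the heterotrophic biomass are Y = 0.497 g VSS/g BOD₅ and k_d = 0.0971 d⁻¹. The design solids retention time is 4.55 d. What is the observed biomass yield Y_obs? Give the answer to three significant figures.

Correct the yield for decay: Y_obs = Y/(1 + k_d θ_c) = 0.497 / (1 + 0.0971 × 4.55) = 0.497 / 1.442 = 0.3447.

Y_obs ≈ 0.345 g VSS/g BOD₅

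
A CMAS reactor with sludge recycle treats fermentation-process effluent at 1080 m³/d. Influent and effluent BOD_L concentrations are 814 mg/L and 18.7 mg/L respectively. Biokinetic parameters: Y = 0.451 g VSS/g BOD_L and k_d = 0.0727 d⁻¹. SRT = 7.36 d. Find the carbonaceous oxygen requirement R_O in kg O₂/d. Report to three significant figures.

Y_obs = Y / (1 + k_d θ_c) = 0.451 / (1 + 0.0727 × 7.36) = 0.451 / 1.535 = 0.2938.
ΔS = 814 − 18.7 = 795.3 mg/L, so the substrate removal rate is 1080 × 795.3/1000 = 858.9 kg BOD_L/d.
Net sludge production P_X = 0.2938 × 858.9 = 252.3 kg VSS/d.
Carbonaceous O₂ demand = substrate oxidised − cell-mass equivalent = 858.9 − 1.42 × 252.3 = 500.6 kg O₂/d.

R_O ≈ 501 kg O₂/d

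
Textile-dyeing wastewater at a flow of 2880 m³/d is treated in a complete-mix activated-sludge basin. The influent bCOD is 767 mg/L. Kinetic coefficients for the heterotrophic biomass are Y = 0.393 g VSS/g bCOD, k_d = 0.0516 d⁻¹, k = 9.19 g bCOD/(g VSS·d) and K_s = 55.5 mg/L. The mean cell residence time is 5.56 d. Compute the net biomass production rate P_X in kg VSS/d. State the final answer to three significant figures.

Effluent substrate depends only on kinetics and SRT: S = K_s(1 + k_d θ_c) / [θ_c(Yk − k_d) − 1] = 55.5 × (1 + 0.0516 × 5.56) / [5.56 × (0.393 × 9.19 − 0.0516) − 1] = 71.42 / 18.79 = 3.800 mg/L.
Observed yield with endogenous decay: Y_obs = Y / (1 + k_d·θ_c) = 0.393 / (1 + 0.0516 × 5.56) = 0.393 / 1.287 = 0.3054 g VSS/g bCOD.
Substrate removed = Q·(S₀ − S) = 2880 m³/d × (767 − 3.80) g/m³ = 2.2×10^6 g/d = 2198 kg/d.
So the net sludge growth is P_X = 0.3054 × 2198 = 671.2 kg VSS/d.

P_X ≈ 671 kg VSS/d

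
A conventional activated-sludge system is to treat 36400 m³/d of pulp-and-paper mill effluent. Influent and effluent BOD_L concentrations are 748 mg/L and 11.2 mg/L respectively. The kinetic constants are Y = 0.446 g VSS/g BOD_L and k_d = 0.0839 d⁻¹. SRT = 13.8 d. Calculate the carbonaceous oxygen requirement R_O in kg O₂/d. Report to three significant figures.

Y_obs = Y / (1 + k_d θ_c) = 0.446 / (1 + 0.0839 × 13.8) = 0.446 / 2.158 = 0.2067.
Substrate removed = Q·(S₀ − S) = 36400 m³/d × (748 − 11.2) g/m³ = 2.68×10^7 g/d = 26820 kg/d.
P_X = Y_obs·Q·(S₀ − S) = 0.2067 × 26820 = 5543 kg VSS/d.
Carbonaceous O₂ demand = substrate oxidised − cell-mass equivalent = 26820 − 1.42 × 5543 = 18948 kg O₂/d.

R_O ≈ 18900 kg O₂/d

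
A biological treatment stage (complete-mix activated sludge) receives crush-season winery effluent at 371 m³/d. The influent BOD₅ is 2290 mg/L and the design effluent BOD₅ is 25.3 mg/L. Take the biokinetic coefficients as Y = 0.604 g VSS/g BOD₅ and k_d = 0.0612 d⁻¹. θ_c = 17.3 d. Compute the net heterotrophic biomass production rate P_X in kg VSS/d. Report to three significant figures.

The observed yield is Y_obs = Y/(1 + k_d·θ_c) = 0.604 / (1 + 0.0612 × 17.3) = 0.604 / 2.059 = 0.2934 g VSS per g BOD₅ removed.
Q·(S₀ − S) = 371 × (2290 − 25.3) × 10⁻³ = 840.2 kg/d removed.
P_X = Y_obs · Q(S₀ − S) = 0.2934 × 840.2 = 246.5 kg VSS/d.

P_X ≈ 246 kg VSS/d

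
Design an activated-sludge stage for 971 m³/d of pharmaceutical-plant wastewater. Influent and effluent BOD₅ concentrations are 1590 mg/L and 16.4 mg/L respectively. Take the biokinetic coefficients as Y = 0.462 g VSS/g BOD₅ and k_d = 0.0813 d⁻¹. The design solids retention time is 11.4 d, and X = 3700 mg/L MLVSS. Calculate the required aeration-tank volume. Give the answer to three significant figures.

Steady-state biomass mass balance: V·X·(1 + k_d·θ_c) = Y·Q·(S₀ − S)·θ_c, so V = 0.462 × 971 × (1590 − 16.4) × 11.4 / [3700 × (1 + 0.0813 × 11.4)] = 8.05×10^6 / 7129 = 1129 m³.

V ≈ 1130 m³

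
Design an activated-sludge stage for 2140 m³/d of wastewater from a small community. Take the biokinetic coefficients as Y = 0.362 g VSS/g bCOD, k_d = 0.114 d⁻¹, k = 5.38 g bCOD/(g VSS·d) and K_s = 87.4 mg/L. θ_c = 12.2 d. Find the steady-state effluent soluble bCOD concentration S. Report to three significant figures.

Effluent substrate depends only on kinetics and SRT: S = K_s(1 + k_d θ_c) / [θ_c(Yk − k_d) − 1] = 87.4 × (1 + 0.114 × 12.2) / [12.2 × (0.362 × 5.38 − 0.114) − 1] = 209.0 / 21.37 = 9.778 mg/L.

S ≈ 9.78 mg/L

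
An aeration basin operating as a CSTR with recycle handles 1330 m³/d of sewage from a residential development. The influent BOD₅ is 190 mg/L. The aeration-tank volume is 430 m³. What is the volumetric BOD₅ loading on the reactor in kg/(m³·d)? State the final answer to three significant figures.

Applied BOD₅ load per unit volume = Q·S₀/V = (1330 × 190/1000)/430.0 = 0.5877 kg BOD₅·m⁻³·d⁻¹.

L_v ≈ 0.588 kg BOD₅/(m³·d)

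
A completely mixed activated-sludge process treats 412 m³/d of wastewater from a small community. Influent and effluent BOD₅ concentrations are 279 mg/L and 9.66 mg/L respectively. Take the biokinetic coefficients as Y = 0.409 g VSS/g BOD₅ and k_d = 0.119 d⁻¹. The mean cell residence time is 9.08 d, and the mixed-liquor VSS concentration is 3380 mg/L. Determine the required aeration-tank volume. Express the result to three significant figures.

Rearranging the biomass balance for a CMAS with decay, V = Y·Q·ΔS·θ_c / [X·(1+k_d θ_c)] = 0.409 × 412 × (279 − 9.66) × 9.08 / [3380 × (1 + 0.119 × 9.08)] = 4.12×10^5 / 7032 = 58.60 m³.

V ≈ 58.6 m³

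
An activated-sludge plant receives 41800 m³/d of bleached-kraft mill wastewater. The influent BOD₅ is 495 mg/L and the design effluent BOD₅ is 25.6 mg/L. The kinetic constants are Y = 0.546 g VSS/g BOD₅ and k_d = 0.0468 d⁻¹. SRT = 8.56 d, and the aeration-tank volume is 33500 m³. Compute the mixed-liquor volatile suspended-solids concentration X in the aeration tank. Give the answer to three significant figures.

X = Y·Q·ΔS·θ_c / [V·(1 + k_d θ_c)] = 0.546 × 41800 × (495 − 25.6) × 8.56 / [33500 × (1 + 0.0468 × 8.56)] = 1954 mg/L.

X ≈ 1950 mg/L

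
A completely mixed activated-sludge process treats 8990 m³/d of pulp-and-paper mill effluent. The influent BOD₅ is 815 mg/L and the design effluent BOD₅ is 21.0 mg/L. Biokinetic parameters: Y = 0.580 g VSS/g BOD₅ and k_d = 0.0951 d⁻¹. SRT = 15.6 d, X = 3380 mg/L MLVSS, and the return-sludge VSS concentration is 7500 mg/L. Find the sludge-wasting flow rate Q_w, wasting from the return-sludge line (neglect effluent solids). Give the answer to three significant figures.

Q_w ≈ 222 m³/d

From the SRT design equation V = Y Q (S₀−S) θ_c / [X (1 + k_d θ_c)] = 0.580 × 8990 × (815 − 21.0) × 15.6 / [3380 × (1 + 0.0951 × 15.6)] = 6.46×10^7 / 8394 = 7694 m³.
Q_w = (V·X)/(θ_c X_r) = 7694 × 3380 / (15.6 × 7500) = 222.3 m³/d.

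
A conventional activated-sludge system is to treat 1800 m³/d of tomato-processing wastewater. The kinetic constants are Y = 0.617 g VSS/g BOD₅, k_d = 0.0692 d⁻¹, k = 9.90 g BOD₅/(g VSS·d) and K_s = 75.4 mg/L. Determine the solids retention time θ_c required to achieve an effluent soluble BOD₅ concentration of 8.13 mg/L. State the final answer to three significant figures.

From 1/θ_c = Y·k·S/(K_s + S) − k_d: Y·k·S/(K_s+S) = 0.617 × 9.90 × 8.13 / (75.4 + 8.13) = 0.5945 d⁻¹.
1/θ_c = 0.5945 − 0.0692 = 0.5253 d⁻¹, so θ_c = 1.904 d.

θ_c ≈ 1.90 d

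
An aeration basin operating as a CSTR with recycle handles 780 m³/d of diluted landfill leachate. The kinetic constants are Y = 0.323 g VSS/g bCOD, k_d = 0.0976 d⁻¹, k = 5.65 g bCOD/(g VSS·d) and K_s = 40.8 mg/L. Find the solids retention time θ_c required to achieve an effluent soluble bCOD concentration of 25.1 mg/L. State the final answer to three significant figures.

θ_c ≈ 1.67 d

From 1/θ_c = Y·k·S/(K_s + S) − k_d: Y·k·S/(K_s+S) = 0.323 × 5.65 × 25.1 / (40.8 + 25.1) = 0.6951 d⁻¹.
1/θ_c = 0.6951 − 0.0976 = 0.5975 d⁻¹, so θ_c = 1.674 d.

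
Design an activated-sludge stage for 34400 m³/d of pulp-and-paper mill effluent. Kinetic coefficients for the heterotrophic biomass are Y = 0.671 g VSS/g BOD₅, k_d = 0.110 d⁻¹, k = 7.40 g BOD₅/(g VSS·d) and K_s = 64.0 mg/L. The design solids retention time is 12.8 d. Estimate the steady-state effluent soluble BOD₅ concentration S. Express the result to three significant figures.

S ≈ 2.52 mg/L

For a completely mixed reactor with recycle the Lawrence–McCarty relation gives S = K_s·(1 + k_d·θ_c) / [θ_c·(Y·k − k_d) − 1] = 64.0 × (1 + 0.110 × 12.8) / [12.8 × (0.671 × 7.40 − 0.110) − 1] = 154.1 / 61.15 = 2.520 mg/L.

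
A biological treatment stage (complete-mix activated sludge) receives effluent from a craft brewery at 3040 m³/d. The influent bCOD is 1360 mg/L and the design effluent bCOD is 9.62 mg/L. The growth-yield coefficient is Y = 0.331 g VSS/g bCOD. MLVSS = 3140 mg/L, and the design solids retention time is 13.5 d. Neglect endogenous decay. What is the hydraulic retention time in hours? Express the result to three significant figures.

Biomass mass balance (decay neglected): V·X = Y·Q·(S₀ − S)·θ_c, so V = 0.331 × 3040 × (1360 − 9.62) × 13.5 / 3140 = 5842 m³.
Hydraulic retention time τ = V/Q = 5842 / 3040 = 1.922 d = 46.12 h.

τ ≈ 46.1 h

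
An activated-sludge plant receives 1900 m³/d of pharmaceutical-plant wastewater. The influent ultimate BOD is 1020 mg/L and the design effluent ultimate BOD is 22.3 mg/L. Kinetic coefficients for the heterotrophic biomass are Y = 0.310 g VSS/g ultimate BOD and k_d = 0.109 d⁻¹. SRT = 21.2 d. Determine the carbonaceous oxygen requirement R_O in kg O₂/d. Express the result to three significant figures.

The observed yield is Y_obs = Y/(1 + k_d·θ_c) = 0.310 / (1 + 0.109 × 21.2) = 0.310 / 3.311 = 0.09363 g VSS per g ultimate BOD removed.
ΔS = 1020 − 22.3 = 997.7 mg/L, so the substrate removal rate is 1900 × 997.7/1000 = 1896 kg ultimate BOD/d.
Net sludge production P_X = 0.09363 × 1896 = 177.5 kg VSS/d.
R_O = Q·ΔS − 1.42 P_X = 1896 − 252.0 = 1644 kg O₂/d.

R_O ≈ 1640 kg O₂/d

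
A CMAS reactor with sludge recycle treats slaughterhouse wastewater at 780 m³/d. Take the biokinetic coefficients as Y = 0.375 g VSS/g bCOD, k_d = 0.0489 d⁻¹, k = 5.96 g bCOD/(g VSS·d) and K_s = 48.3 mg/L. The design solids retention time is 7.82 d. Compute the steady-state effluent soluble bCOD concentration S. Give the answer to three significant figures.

From the Monod/SRT balance for a CMAS, S = K_s·(1+k_d θ_c)/[θ_c·(Y k − k_d) − 1] = 48.3 × (1 + 0.0489 × 7.82) / [7.82 × (0.375 × 5.96 − 0.0489) − 1] = 66.77 / 16.10 = 4.148 mg/L.

S ≈ 4.15 mg/L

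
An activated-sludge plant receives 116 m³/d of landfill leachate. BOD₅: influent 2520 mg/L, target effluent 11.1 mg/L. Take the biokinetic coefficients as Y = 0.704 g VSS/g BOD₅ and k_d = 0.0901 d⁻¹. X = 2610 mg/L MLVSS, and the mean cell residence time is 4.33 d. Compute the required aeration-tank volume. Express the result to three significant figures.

V ≈ 245 m³

Steady-state biomass mass balance: V·X·(1 + k_d·θ_c) = Y·Q·(S₀ − S)·θ_c, so V = 0.704 × 116 × (2520 − 11.1) × 4.33 / [2610 × (1 + 0.0901 × 4.33)] = 8.87×10^5 / 3628 = 244.5 m³.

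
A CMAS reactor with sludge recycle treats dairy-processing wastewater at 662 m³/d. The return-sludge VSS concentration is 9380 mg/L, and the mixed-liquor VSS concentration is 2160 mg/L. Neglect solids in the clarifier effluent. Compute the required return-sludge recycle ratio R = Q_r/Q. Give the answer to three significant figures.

R ≈ 0.299

R = Q_r/Q = X/(X_r − X) = 2160 / (9380 − 2160) = 0.2992.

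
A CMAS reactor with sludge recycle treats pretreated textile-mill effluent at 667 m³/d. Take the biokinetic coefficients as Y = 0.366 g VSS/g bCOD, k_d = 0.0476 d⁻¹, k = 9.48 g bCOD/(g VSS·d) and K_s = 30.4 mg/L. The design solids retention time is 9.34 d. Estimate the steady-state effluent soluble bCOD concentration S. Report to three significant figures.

S ≈ 1.42 mg/L

From the Monod/SRT balance for a CMAS, S = K_s·(1+k_d θ_c)/[θ_c·(Y k − k_d) − 1] = 30.4 × (1 + 0.0476 × 9.34) / [9.34 × (0.366 × 9.48 − 0.0476) − 1] = 43.92 / 30.96 = 1.418 mg/L.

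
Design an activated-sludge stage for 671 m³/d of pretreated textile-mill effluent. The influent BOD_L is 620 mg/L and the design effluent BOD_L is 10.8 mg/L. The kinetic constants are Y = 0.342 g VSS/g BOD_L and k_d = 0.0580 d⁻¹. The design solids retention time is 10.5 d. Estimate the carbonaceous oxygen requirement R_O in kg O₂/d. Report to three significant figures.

Correct the yield for decay: Y_obs = Y/(1 + k_d θ_c) = 0.342 / (1 + 0.0580 × 10.5) = 0.342 / 1.609 = 0.2126.
Q·(S₀ − S) = 671 × (620 − 10.8) × 10⁻³ = 408.8 kg/d removed.
Net sludge production P_X = 0.2126 × 408.8 = 86.89 kg VSS/d.
R_O = Q·(S₀ − S) − 1.42·P_X = 408.8 − 1.42 × 86.89 = 285.4 kg O₂/d.

R_O ≈ 285 kg O₂/d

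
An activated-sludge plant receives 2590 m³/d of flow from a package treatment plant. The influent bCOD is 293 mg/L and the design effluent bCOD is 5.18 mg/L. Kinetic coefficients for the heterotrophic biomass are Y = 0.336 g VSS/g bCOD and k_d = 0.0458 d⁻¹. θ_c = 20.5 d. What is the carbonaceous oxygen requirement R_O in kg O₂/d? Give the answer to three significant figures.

Correct the yield for decay: Y_obs = Y/(1 + k_d θ_c) = 0.336 / (1 + 0.0458 × 20.5) = 0.336 / 1.939 = 0.1733.
Substrate removed = Q·(S₀ − S) = 2590 m³/d × (293 − 5.18) g/m³ = 7.45×10^5 g/d = 745.5 kg/d.
Biomass synthesised: P_X = Y_obs × 745.5 = 129.2 kg VSS/d.
R_O = Q·ΔS − 1.42 P_X = 745.5 − 183.4 = 562.0 kg O₂/d.

R_O ≈ 562 kg O₂/d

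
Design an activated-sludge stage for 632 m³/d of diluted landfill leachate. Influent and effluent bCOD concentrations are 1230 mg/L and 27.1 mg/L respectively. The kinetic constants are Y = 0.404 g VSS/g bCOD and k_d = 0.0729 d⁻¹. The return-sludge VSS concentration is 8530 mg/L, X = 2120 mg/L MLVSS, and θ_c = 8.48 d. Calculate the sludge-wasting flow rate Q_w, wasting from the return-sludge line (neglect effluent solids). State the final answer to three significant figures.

Steady-state biomass mass balance: V·X·(1 + k_d·θ_c) = Y·Q·(S₀ − S)·θ_c, so V = 0.404 × 632 × (1230 − 27.1) × 8.48 / [2120 × (1 + 0.0729 × 8.48)] = 2.6×10^6 / 3431 = 759.2 m³.
Q_w = (V·X)/(θ_c X_r) = 759.2 × 2120 / (8.48 × 8530) = 22.25 m³/d.

Q_w ≈ 22.3 m³/d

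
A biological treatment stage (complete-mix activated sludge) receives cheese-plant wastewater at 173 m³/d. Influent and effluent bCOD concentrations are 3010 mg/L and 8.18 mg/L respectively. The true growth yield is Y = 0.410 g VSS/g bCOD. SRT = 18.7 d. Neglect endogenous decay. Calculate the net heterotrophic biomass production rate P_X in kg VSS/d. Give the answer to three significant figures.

No decay correction is needed, so Y_obs = Y = 0.410.
ΔS = 3010 − 8.18 = 3002 mg/L, so the substrate removal rate is 173 × 3002/1000 = 519.3 kg bCOD/d.
So the net sludge growth is P_X = 0.4100 × 519.3 = 212.9 kg VSS/d.

P_X ≈ 213 kg VSS/d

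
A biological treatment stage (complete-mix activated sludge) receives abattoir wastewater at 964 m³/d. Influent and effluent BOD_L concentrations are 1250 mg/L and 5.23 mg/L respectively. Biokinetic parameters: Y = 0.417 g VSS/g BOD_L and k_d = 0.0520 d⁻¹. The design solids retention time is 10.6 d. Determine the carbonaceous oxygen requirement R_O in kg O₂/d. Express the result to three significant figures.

Correct the yield for decay: Y_obs = Y/(1 + k_d θ_c) = 0.417 / (1 + 0.0520 × 10.6) = 0.417 / 1.551 = 0.2688.
Substrate removed = Q·(S₀ − S) = 964 m³/d × (1250 − 5.23) g/m³ = 1.2×10^6 g/d = 1200 kg/d.
Biomass synthesised: P_X = Y_obs × 1200 = 322.6 kg VSS/d.
R_O = Q·ΔS − 1.42 P_X = 1200 − 458.1 = 741.9 kg O₂/d.

R_O ≈ 742 kg O₂/d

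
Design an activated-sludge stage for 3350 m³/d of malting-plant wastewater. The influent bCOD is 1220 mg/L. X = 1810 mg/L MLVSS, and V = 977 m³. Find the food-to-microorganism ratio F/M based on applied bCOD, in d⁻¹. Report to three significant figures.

F/M = applied load / biomass = Q·S₀/(V·X) = 3350 × 1220 / (977.0 × 1810) = 2.311 d⁻¹.

F/M ≈ 2.31 d⁻¹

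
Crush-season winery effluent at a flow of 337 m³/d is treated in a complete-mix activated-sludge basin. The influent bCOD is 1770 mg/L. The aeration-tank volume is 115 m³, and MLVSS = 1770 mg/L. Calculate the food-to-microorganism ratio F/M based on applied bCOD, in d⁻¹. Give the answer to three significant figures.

F/M ≈ 2.93 d⁻¹

F/M = applied load / biomass = Q·S₀/(V·X) = 337 × 1770 / (115.0 × 1770) = 2.930 d⁻¹.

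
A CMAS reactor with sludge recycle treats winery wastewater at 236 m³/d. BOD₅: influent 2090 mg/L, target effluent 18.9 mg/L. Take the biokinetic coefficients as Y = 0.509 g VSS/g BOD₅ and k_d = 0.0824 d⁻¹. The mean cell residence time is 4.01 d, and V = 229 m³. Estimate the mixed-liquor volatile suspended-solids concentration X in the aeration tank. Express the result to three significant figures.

X ≈ 3270 mg/L

From V·X·(1 + k_d·θ_c) = Y·Q·(S₀ − S)·θ_c: X = 0.509 × 236 × (2090 − 18.9) × 4.01 / [229 × (1 + 0.0824 × 4.01)] = 3275 mg/L.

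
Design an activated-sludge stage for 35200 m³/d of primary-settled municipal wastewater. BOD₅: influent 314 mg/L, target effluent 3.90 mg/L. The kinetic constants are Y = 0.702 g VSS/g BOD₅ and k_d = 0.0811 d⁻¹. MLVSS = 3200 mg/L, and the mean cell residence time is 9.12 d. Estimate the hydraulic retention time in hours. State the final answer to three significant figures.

From the SRT design equation V = Y Q (S₀−S) θ_c / [X (1 + k_d θ_c)] = 0.702 × 35200 × (314 − 3.90) × 9.12 / [3200 × (1 + 0.0811 × 9.12)] = 6.99×10^7 / 5567 = 12554 m³.
HRT = V/Q = 12554 m³ / 35200 m³·d⁻¹ = 0.3566 d × 24 = 8.559 h.

τ ≈ 8.56 h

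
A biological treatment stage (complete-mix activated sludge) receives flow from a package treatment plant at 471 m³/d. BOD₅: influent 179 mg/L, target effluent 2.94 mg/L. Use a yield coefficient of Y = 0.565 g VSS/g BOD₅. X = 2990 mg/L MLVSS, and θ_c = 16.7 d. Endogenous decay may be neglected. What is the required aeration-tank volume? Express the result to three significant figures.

V·X = Y·Q·ΔS·θ_c gives V = 0.565 × 471 × (179 − 2.94) × 16.7 / 2990 = 261.7 m³.

V ≈ 262 m³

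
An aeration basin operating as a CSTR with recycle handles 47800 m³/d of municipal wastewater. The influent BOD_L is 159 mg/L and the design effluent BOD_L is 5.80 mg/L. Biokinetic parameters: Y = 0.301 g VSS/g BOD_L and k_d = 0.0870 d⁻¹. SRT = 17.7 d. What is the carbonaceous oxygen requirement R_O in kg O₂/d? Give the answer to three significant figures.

The observed yield is Y_obs = Y/(1 + k_d·θ_c) = 0.301 / (1 + 0.0870 × 17.7) = 0.301 / 2.540 = 0.1185 g VSS per g BOD_L removed.
ΔS = 159 − 5.80 = 153.2 mg/L, so the substrate removal rate is 47800 × 153.2/1000 = 7323 kg BOD_L/d.
P_X = Y_obs·Q·(S₀ − S) = 0.1185 × 7323 = 867.8 kg VSS/d.
R_O = Q·(S₀ − S) − 1.42·P_X = 7323 − 1.42 × 867.8 = 6091 kg O₂/d.

R_O ≈ 6090 kg O₂/d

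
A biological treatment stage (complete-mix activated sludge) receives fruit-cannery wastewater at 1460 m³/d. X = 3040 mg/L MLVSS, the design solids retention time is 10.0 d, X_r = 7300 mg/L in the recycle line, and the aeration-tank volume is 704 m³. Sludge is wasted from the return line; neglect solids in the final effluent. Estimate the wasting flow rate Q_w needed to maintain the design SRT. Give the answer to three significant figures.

Q_w ≈ 29.3 m³/d

θ_c = V·X/(Q_w·X_r) when wasting from the recycle, so Q_w = V·X/(θ_c·X_r) = 704.0 × 3040 / (10.0 × 7300) = 29.32 m³/d.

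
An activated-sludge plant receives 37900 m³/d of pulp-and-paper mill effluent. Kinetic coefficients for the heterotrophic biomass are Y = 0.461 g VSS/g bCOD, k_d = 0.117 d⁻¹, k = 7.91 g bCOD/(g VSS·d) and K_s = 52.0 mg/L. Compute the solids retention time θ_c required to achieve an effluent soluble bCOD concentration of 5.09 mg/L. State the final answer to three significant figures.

From 1/θ_c = Y·k·S/(K_s + S) − k_d: Y·k·S/(K_s+S) = 0.461 × 7.91 × 5.09 / (52.0 + 5.09) = 0.3251 d⁻¹.
θ_c = 1/(μ − k_d) = 1/(0.3251 − 0.117) = 1/0.2081 = 4.805 d.

θ_c ≈ 4.81 d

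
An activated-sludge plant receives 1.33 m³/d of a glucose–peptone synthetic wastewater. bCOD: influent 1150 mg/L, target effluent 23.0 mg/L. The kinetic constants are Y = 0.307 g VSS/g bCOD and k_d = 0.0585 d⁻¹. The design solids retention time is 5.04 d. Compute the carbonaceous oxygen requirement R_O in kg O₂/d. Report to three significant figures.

R_O ≈ 0.994 kg O₂/d

Observed yield with endogenous decay: Y_obs = Y / (1 + k_d·θ_c) = 0.307 / (1 + 0.0585 × 5.04) = 0.307 / 1.295 = 0.2371 g VSS/g bCOD.
Q·(S₀ − S) = 1.33 × (1150 − 23.0) × 10⁻³ = 1.499 kg/d removed.
Net sludge production P_X = 0.2371 × 1.499 = 0.3554 kg VSS/d.
R_O = Q·ΔS − 1.42 P_X = 1.499 − 0.5046 = 0.9943 kg O₂/d.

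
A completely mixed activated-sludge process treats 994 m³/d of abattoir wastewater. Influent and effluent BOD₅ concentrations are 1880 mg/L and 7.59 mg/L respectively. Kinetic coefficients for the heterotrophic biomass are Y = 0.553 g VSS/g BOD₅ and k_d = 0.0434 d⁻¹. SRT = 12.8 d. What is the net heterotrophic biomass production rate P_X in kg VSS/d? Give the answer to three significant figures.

P_X ≈ 662 kg VSS/d

Correct the yield for decay: Y_obs = Y/(1 + k_d θ_c) = 0.553 / (1 + 0.0434 × 12.8) = 0.553 / 1.556 = 0.3555.
ΔS = 1880 − 7.59 = 1872 mg/L, so the substrate removal rate is 994 × 1872/1000 = 1861 kg BOD₅/d.
So the net sludge growth is P_X = 0.3555 × 1861 = 661.7 kg VSS/d.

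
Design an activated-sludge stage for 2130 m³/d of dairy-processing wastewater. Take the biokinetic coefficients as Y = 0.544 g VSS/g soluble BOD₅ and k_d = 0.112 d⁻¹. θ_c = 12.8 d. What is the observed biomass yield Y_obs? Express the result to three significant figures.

Y_obs ≈ 0.224 g VSS/g soluble BOD₅

The observed yield is Y_obs = Y/(1 + k_d·θ_c) = 0.544 / (1 + 0.112 × 12.8) = 0.544 / 2.434 = 0.2235 g VSS per g soluble BOD₅ removed.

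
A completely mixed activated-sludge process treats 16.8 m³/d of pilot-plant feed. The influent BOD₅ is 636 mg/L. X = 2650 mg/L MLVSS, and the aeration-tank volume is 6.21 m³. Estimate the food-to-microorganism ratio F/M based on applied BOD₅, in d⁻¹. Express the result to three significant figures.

F/M ≈ 0.649 d⁻¹

F/M = applied load / biomass = Q·S₀/(V·X) = 16.8 × 636 / (6.210 × 2650) = 0.6493 d⁻¹.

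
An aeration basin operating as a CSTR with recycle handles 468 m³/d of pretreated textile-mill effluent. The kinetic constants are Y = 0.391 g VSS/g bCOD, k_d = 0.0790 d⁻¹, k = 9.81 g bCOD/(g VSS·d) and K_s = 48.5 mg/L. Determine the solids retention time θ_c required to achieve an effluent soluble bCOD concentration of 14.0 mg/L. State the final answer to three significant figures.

At the target effluent, Y k S/(K_s+S) = 0.391×9.81×14.0/62.50 = 0.8592 d⁻¹.
Then 1/θ_c = μ − k_d = 0.8592 − 0.0790 = 0.7802 d⁻¹, giving θ_c = 1.282 d.

θ_c ≈ 1.28 d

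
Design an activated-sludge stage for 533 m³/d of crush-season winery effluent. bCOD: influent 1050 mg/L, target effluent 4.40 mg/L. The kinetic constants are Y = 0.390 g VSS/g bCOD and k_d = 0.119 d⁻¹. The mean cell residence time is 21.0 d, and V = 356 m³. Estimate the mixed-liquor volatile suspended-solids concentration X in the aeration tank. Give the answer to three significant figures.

From V·X·(1 + k_d·θ_c) = Y·Q·(S₀ − S)·θ_c: X = 0.390 × 533 × (1050 − 4.40) × 21.0 / [356 × (1 + 0.119 × 21.0)] = 3664 mg/L.

X ≈ 3660 mg/L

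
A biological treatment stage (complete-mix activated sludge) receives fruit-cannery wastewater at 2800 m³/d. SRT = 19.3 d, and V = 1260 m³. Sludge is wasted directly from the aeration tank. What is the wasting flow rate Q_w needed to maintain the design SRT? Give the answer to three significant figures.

Q_w ≈ 65.3 m³/d

Wasting from the aeration tank: Q_w = V / θ_c = 1260 / 19.3 = 65.28 m³/d.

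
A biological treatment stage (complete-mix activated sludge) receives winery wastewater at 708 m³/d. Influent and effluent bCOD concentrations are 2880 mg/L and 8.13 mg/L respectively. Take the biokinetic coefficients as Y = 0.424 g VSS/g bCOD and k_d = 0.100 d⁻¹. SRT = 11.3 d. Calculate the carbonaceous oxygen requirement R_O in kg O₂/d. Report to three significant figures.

R_O ≈ 1460 kg O₂/d

Observed yield with endogenous decay: Y_obs = Y / (1 + k_d·θ_c) = 0.424 / (1 + 0.100 × 11.3) = 0.424 / 2.130 = 0.1991 g VSS/g bCOD.
ΔS = 2880 − 8.13 = 2872 mg/L, so the substrate removal rate is 708 × 2872/1000 = 2033 kg bCOD/d.
Net sludge production P_X = 0.1991 × 2033 = 404.7 kg VSS/d.
R_O = Q·ΔS − 1.42 P_X = 2033 − 574.7 = 1459 kg O₂/d.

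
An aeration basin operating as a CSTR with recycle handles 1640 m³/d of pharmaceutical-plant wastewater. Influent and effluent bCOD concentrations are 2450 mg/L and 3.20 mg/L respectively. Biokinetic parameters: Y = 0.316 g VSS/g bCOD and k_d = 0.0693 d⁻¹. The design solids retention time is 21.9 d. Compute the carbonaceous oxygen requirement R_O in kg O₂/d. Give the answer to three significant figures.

R_O ≈ 3300 kg O₂/d

Observed yield with endogenous decay: Y_obs = Y / (1 + k_d·θ_c) = 0.316 / (1 + 0.0693 × 21.9) = 0.316 / 2.518 = 0.1255 g VSS/g bCOD.
Mass of bCOD removed per day: Q(S₀ − S) = 1640 × 2447 g/m³ = 4013 kg/d.
Biomass synthesised: P_X = Y_obs × 4013 = 503.7 kg VSS/d.
R_O = Q·(S₀ − S) − 1.42·P_X = 4013 − 1.42 × 503.7 = 3298 kg O₂/d.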